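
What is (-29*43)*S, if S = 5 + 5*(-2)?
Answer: 6235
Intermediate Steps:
S = -5 (S = 5 - 10 = -5)
(-29*43)*S = -29*43*(-5) = -1247*(-5) = 6235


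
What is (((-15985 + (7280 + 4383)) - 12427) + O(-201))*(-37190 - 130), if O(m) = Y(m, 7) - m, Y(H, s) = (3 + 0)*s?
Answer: 616787640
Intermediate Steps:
Y(H, s) = 3*s
O(m) = 21 - m (O(m) = 3*7 - m = 21 - m)
(((-15985 + (7280 + 4383)) - 12427) + O(-201))*(-37190 - 130) = (((-15985 + (7280 + 4383)) - 12427) + (21 - 1*(-201)))*(-37190 - 130) = (((-15985 + 11663) - 12427) + (21 + 201))*(-37320) = ((-4322 - 12427) + 222)*(-37320) = (-16749 + 222)*(-37320) = -16527*(-37320) = 616787640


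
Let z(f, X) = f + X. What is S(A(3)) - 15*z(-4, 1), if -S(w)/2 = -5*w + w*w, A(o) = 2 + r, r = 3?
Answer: 45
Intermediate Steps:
z(f, X) = X + f
A(o) = 5 (A(o) = 2 + 3 = 5)
S(w) = -2*w² + 10*w (S(w) = -2*(-5*w + w*w) = -2*(-5*w + w²) = -2*(w² - 5*w) = -2*w² + 10*w)
S(A(3)) - 15*z(-4, 1) = 2*5*(5 - 1*5) - 15*(1 - 4) = 2*5*(5 - 5) - 15*(-3) = 2*5*0 + 45 = 0 + 45 = 45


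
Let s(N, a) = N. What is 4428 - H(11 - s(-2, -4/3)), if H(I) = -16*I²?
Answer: 7132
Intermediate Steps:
4428 - H(11 - s(-2, -4/3)) = 4428 - (-16)*(11 - 1*(-2))² = 4428 - (-16)*(11 + 2)² = 4428 - (-16)*13² = 4428 - (-16)*169 = 4428 - 1*(-2704) = 4428 + 2704 = 7132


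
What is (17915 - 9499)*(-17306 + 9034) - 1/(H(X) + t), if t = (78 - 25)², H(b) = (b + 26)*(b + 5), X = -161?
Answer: -1661691801089/23869 ≈ -6.9617e+7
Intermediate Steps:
H(b) = (5 + b)*(26 + b) (H(b) = (26 + b)*(5 + b) = (5 + b)*(26 + b))
t = 2809 (t = 53² = 2809)
(17915 - 9499)*(-17306 + 9034) - 1/(H(X) + t) = (17915 - 9499)*(-17306 + 9034) - 1/((130 + (-161)² + 31*(-161)) + 2809) = 8416*(-8272) - 1/((130 + 25921 - 4991) + 2809) = -69617152 - 1/(21060 + 2809) = -69617152 - 1/23869 = -1661691801089/23869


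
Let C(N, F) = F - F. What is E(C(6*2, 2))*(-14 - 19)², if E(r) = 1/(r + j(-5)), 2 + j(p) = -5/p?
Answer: -1089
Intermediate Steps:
C(N, F) = 0
j(p) = -2 - 5/p
E(r) = 1/(-1 + r) (E(r) = 1/(r + (-2 - 5/(-5))) = 1/(r + (-2 - 5*(-⅕))) = 1/(r + (-2 + 1)) = 1/(r - 1) = 1/(-1 + r))
E(C(6*2, 2))*(-14 - 19)² = (-14 - 19)²/(-1 + 0) = (-33)²/(-1) = -1*1089 = -1089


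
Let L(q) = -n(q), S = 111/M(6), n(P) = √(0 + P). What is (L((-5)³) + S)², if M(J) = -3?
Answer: 1244 + 370*I*√5 ≈ 1244.0 + 827.34*I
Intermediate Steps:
n(P) = √P
S = -37 (S = 111/(-3) = 111*(-⅓) = -37)
L(q) = -√q
(L((-5)³) + S)² = (-√((-5)³) - 37)² = (-√(-125) - 37)² = (-5*I*√5 - 37)² = (-37 - 5*I*√5)²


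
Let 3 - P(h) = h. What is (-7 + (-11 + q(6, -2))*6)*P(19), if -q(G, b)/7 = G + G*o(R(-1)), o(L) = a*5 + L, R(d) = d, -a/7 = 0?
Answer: 1168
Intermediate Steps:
a = 0 (a = -7*0 = 0)
P(h) = 3 - h
o(L) = L (o(L) = 0*5 + L = 0 + L = L)
q(G, b) = 0 (q(G, b) = -7*(G + G*(-1)) = -7*(G - G) = -7*0 = 0)
(-7 + (-11 + q(6, -2))*6)*P(19) = (-7 + (-11 + 0)*6)*(3 - 1*19) = (-7 - 11*6)*(3 - 19) = (-7 - 66)*(-16) = -73*(-16) = 1168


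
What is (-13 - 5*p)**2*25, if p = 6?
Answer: 46225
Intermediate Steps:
(-13 - 5*p)**2*25 = (-13 - 5*6)**2*25 = (-13 - 30)**2*25 = (-43)**2*25 = 1849*25 = 46225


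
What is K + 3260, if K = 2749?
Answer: 6009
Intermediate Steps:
K + 3260 = 2749 + 3260 = 6009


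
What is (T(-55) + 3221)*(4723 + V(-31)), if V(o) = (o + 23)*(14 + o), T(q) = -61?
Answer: 15354440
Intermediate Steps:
V(o) = (14 + o)*(23 + o) (V(o) = (23 + o)*(14 + o) = (14 + o)*(23 + o))
(T(-55) + 3221)*(4723 + V(-31)) = (-61 + 3221)*(4723 + (322 + (-31)² + 37*(-31))) = 3160*(4723 + (322 + 961 - 1147)) = 3160*(4723 + 136) = 3160*4859 = 15354440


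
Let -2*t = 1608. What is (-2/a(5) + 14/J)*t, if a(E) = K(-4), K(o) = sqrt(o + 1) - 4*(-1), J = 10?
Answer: 804*(-7*sqrt(3) + 18*I)/(5*(sqrt(3) - 4*I)) ≈ -787.07 - 146.59*I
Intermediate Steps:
t = -804 (t = -1/2*1608 = -804)
K(o) = 4 + sqrt(1 + o) (K(o) = sqrt(1 + o) + 4 = 4 + sqrt(1 + o))
a(E) = 4 + I*sqrt(3) (a(E) = 4 + sqrt(1 - 4) = 4 + sqrt(-3) = 4 + I*sqrt(3))
(-2/a(5) + 14/J)*t = (-2/(4 + I*sqrt(3)) + 14/10)*(-804) = (-2/(4 + I*sqrt(3)) + 14*(1/10))*(-804) = (-2/(4 + I*sqrt(3)) + 7/5)*(-804) = (7/5 - 2/(4 + I*sqrt(3)))*(-804) = -5628/5 + 1608/(4 + I*sqrt(3))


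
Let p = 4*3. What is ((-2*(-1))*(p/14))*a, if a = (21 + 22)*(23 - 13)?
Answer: 5160/7 ≈ 737.14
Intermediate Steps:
p = 12
a = 430 (a = 43*10 = 430)
((-2*(-1))*(p/14))*a = ((-2*(-1))*(12/14))*430 = (2*(12*(1/14)))*430 = (2*(6/7))*430 = (12/7)*430 = 5160/7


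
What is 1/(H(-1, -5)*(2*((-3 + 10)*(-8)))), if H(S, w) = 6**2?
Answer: -1/4032 ≈ -0.00024802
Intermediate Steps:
H(S, w) = 36
1/(H(-1, -5)*(2*((-3 + 10)*(-8)))) = 1/(36*(2*((-3 + 10)*(-8)))) = 1/(36*(2*(7*(-8)))) = 1/(36*(2*(-56))) = 1/(36*(-112)) = 1/(-4032) = -1/4032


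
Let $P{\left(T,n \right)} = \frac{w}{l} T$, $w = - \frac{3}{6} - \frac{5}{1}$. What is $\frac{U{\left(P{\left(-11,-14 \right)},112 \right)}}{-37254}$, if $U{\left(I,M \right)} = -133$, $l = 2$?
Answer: $\frac{19}{5322} \approx 0.0035701$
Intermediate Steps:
$w = - \frac{11}{2}$ ($w = \left(-3\right) \frac{1}{6} - 5 = - \frac{1}{2} - 5 = - \frac{11}{2} \approx -5.5$)
$P{\left(T,n \right)} = - \frac{11 T}{4}$ ($P{\left(T,n \right)} = - \frac{11}{2 \cdot 2} T = \left(- \frac{11}{2}\right) \frac{1}{2} T = - \frac{11 T}{4}$)
$\frac{U{\left(P{\left(-11,-14 \right)},112 \right)}}{-37254} = - \frac{133}{-37254} = \left(-133\right) \left(- \frac{1}{37254}\right) = \frac{19}{5322}$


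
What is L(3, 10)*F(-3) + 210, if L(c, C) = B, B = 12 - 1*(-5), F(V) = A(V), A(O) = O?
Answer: 159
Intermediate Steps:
F(V) = V
B = 17 (B = 12 + 5 = 17)
L(c, C) = 17
L(3, 10)*F(-3) + 210 = 17*(-3) + 210 = -51 + 210 = 159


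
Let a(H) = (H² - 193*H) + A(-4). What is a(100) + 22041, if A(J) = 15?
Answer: 12756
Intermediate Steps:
a(H) = 15 + H² - 193*H (a(H) = (H² - 193*H) + 15 = 15 + H² - 193*H)
a(100) + 22041 = (15 + 100² - 193*100) + 22041 = (15 + 10000 - 19300) + 22041 = -9285 + 22041 = 12756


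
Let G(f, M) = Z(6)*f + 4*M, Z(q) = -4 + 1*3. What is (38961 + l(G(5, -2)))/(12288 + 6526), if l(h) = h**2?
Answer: 19565/9407 ≈ 2.0798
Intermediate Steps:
Z(q) = -1 (Z(q) = -4 + 3 = -1)
G(f, M) = -f + 4*M
(38961 + l(G(5, -2)))/(12288 + 6526) = (38961 + (-1*5 + 4*(-2))**2)/(12288 + 6526) = (38961 + (-5 - 8)**2)/18814 = (38961 + (-13)**2)*(1/18814) = (38961 + 169)*(1/18814) = 39130*(1/18814) = 19565/9407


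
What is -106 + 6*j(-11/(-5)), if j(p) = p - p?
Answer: -106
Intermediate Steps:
j(p) = 0
-106 + 6*j(-11/(-5)) = -106 + 6*0 = -106 + 0 = -106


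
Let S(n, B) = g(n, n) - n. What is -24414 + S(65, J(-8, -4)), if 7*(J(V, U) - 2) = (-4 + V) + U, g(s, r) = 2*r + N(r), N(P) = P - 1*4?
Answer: -24288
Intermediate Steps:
N(P) = -4 + P (N(P) = P - 4 = -4 + P)
g(s, r) = -4 + 3*r (g(s, r) = 2*r + (-4 + r) = -4 + 3*r)
J(V, U) = 10/7 + U/7 + V/7 (J(V, U) = 2 + ((-4 + V) + U)/7 = 2 + (-4 + U + V)/7 = 2 + (-4/7 + U/7 + V/7) = 10/7 + U/7 + V/7)
S(n, B) = -4 + 2*n (S(n, B) = (-4 + 3*n) - n = -4 + 2*n)
-24414 + S(65, J(-8, -4)) = -24414 + (-4 + 2*65) = -24414 + (-4 + 130) = -24414 + 126 = -24288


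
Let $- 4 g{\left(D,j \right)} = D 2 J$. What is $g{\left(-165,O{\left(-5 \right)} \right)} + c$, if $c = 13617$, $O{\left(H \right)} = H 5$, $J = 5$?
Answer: $\frac{28059}{2} \approx 14030.0$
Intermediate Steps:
$O{\left(H \right)} = 5 H$
$g{\left(D,j \right)} = - \frac{5 D}{2}$ ($g{\left(D,j \right)} = - \frac{D 2 \cdot 5}{4} = - \frac{2 D 5}{4} = - \frac{10 D}{4} = - \frac{5 D}{2}$)
$g{\left(-165,O{\left(-5 \right)} \right)} + c = \left(- \frac{5}{2}\right) \left(-165\right) + 13617 = \frac{825}{2} + 13617 = \frac{28059}{2}$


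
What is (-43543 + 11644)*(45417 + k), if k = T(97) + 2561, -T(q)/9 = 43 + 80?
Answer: -1495138029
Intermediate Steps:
T(q) = -1107 (T(q) = -9*(43 + 80) = -9*123 = -1107)
k = 1454 (k = -1107 + 2561 = 1454)
(-43543 + 11644)*(45417 + k) = (-43543 + 11644)*(45417 + 1454) = -31899*46871 = -1495138029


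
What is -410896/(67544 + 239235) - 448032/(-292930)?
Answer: 776501984/4084762385 ≈ 0.19010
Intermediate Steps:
-410896/(67544 + 239235) - 448032/(-292930) = -410896/306779 - 448032*(-1/292930) = -410896*1/306779 + 224016/146465 = -410896/306779 + 224016/146465 = 776501984/4084762385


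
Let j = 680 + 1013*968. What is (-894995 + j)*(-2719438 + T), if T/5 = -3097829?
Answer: -1570836246827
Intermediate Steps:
T = -15489145 (T = 5*(-3097829) = -15489145)
j = 981264 (j = 680 + 980584 = 981264)
(-894995 + j)*(-2719438 + T) = (-894995 + 981264)*(-2719438 - 15489145) = 86269*(-18208583) = -1570836246827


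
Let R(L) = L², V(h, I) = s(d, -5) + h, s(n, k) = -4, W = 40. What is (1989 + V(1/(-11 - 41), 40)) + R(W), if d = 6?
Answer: 186419/52 ≈ 3585.0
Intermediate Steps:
V(h, I) = -4 + h
(1989 + V(1/(-11 - 41), 40)) + R(W) = (1989 + (-4 + 1/(-11 - 41))) + 40² = (1989 + (-4 + 1/(-52))) + 1600 = (1989 + (-4 - 1/52)) + 1600 = (1989 - 209/52) + 1600 = 103219/52 + 1600 = 186419/52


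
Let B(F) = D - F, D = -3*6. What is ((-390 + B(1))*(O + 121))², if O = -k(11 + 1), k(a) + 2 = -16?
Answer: 3232036201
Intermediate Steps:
k(a) = -18 (k(a) = -2 - 16 = -18)
D = -18
O = 18 (O = -1*(-18) = 18)
B(F) = -18 - F
((-390 + B(1))*(O + 121))² = ((-390 + (-18 - 1*1))*(18 + 121))² = ((-390 + (-18 - 1))*139)² = ((-390 - 19)*139)² = (-409*139)² = (-56851)² = 3232036201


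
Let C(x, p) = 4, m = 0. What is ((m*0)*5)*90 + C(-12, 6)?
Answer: 4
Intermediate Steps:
((m*0)*5)*90 + C(-12, 6) = ((0*0)*5)*90 + 4 = (0*5)*90 + 4 = 0*90 + 4 = 0 + 4 = 4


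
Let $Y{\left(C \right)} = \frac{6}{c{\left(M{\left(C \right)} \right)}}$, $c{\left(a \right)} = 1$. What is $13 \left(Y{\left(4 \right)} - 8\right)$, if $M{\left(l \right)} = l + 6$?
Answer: $-26$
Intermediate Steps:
$M{\left(l \right)} = 6 + l$
$Y{\left(C \right)} = 6$ ($Y{\left(C \right)} = \frac{6}{1} = 6 \cdot 1 = 6$)
$13 \left(Y{\left(4 \right)} - 8\right) = 13 \left(6 - 8\right) = 13 \left(-2\right) = -26$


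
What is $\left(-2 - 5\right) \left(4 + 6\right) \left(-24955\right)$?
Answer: $1746850$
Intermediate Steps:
$\left(-2 - 5\right) \left(4 + 6\right) \left(-24955\right) = \left(-7\right) 10 \left(-24955\right) = \left(-70\right) \left(-24955\right) = 1746850$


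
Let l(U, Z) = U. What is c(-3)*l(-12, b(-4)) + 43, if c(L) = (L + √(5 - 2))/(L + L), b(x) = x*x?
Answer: 37 + 2*√3 ≈ 40.464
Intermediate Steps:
b(x) = x²
c(L) = (L + √3)/(2*L) (c(L) = (L + √3)/((2*L)) = (L + √3)*(1/(2*L)) = (L + √3)/(2*L))
c(-3)*l(-12, b(-4)) + 43 = ((½)*(-3 + √3)/(-3))*(-12) + 43 = ((½)*(-⅓)*(-3 + √3))*(-12) + 43 = (½ - √3/6)*(-12) + 43 = (-6 + 2*√3) + 43 = 37 + 2*√3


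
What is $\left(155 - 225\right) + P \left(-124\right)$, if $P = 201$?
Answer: $-24994$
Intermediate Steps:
$\left(155 - 225\right) + P \left(-124\right) = \left(155 - 225\right) + 201 \left(-124\right) = -70 - 24924 = -24994$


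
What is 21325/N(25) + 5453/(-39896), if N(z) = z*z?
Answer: 33894963/997400 ≈ 33.983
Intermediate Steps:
N(z) = z²
21325/N(25) + 5453/(-39896) = 21325/(25²) + 5453/(-39896) = 21325/625 + 5453*(-1/39896) = 21325*(1/625) - 5453/39896 = 853/25 - 5453/39896 = 33894963/997400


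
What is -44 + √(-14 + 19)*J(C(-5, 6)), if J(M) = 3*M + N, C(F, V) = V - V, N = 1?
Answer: -44 + √5 ≈ -41.764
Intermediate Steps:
C(F, V) = 0
J(M) = 1 + 3*M (J(M) = 3*M + 1 = 1 + 3*M)
-44 + √(-14 + 19)*J(C(-5, 6)) = -44 + √(-14 + 19)*(1 + 3*0) = -44 + √5*(1 + 0) = -44 + √5*1 = -44 + √5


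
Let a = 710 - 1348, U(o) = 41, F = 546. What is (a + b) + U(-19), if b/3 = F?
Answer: 1041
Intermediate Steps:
b = 1638 (b = 3*546 = 1638)
a = -638
(a + b) + U(-19) = (-638 + 1638) + 41 = 1000 + 41 = 1041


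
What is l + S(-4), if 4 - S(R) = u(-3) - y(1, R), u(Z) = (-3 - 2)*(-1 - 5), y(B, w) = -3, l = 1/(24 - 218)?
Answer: -5627/194 ≈ -29.005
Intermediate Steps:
l = -1/194 (l = 1/(-194) = -1/194 ≈ -0.0051546)
u(Z) = 30 (u(Z) = -5*(-6) = 30)
S(R) = -29 (S(R) = 4 - (30 - 1*(-3)) = 4 - (30 + 3) = 4 - 1*33 = 4 - 33 = -29)
l + S(-4) = -1/194 - 29 = -5627/194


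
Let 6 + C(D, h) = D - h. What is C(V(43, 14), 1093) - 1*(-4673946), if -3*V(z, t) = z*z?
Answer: 14016692/3 ≈ 4.6722e+6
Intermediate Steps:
V(z, t) = -z²/3 (V(z, t) = -z*z/3 = -z²/3)
C(D, h) = -6 + D - h (C(D, h) = -6 + (D - h) = -6 + D - h)
C(V(43, 14), 1093) - 1*(-4673946) = (-6 - ⅓*43² - 1*1093) - 1*(-4673946) = (-6 - ⅓*1849 - 1093) + 4673946 = (-6 - 1849/3 - 1093) + 4673946 = -5146/3 + 4673946 = 14016692/3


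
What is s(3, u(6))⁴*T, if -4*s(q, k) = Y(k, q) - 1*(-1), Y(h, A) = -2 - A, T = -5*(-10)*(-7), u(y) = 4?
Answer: -350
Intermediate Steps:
T = -350 (T = 50*(-7) = -350)
Y(h, A) = -2 - A
s(q, k) = ¼ + q/4 (s(q, k) = -((-2 - q) - 1*(-1))/4 = -((-2 - q) + 1)/4 = -(-1 - q)/4 = ¼ + q/4)
s(3, u(6))⁴*T = (¼ + (¼)*3)⁴*(-350) = (¼ + ¾)⁴*(-350) = 1⁴*(-350) = 1*(-350) = -350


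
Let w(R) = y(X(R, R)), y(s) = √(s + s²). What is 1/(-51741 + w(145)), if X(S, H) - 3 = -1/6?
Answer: -1862676/96376718525 - 6*√391/96376718525 ≈ -1.9328e-5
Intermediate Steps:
X(S, H) = 17/6 (X(S, H) = 3 - 1/6 = 3 - 1*⅙ = 3 - ⅙ = 17/6)
w(R) = √391/6 (w(R) = √(17*(1 + 17/6)/6) = √((17/6)*(23/6)) = √(391/36) = √391/6)
1/(-51741 + w(145)) = 1/(-51741 + √391/6)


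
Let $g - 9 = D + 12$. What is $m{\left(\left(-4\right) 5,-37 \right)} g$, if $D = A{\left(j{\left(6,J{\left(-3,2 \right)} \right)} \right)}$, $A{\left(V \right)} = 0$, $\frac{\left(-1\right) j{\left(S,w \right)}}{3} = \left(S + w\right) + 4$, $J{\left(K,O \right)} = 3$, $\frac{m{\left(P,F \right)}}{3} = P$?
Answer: $-1260$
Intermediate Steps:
$m{\left(P,F \right)} = 3 P$
$j{\left(S,w \right)} = -12 - 3 S - 3 w$ ($j{\left(S,w \right)} = - 3 \left(\left(S + w\right) + 4\right) = - 3 \left(4 + S + w\right) = -12 - 3 S - 3 w$)
$D = 0$
$g = 21$ ($g = 9 + \left(0 + 12\right) = 9 + 12 = 21$)
$m{\left(\left(-4\right) 5,-37 \right)} g = 3 \left(\left(-4\right) 5\right) 21 = 3 \left(-20\right) 21 = \left(-60\right) 21 = -1260$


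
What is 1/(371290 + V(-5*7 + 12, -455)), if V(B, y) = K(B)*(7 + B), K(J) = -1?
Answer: 1/371306 ≈ 2.6932e-6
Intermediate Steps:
V(B, y) = -7 - B (V(B, y) = -(7 + B) = -7 - B)
1/(371290 + V(-5*7 + 12, -455)) = 1/(371290 + (-7 - (-5*7 + 12))) = 1/(371290 + (-7 - (-35 + 12))) = 1/(371290 + (-7 - 1*(-23))) = 1/(371290 + (-7 + 23)) = 1/(371290 + 16) = 1/371306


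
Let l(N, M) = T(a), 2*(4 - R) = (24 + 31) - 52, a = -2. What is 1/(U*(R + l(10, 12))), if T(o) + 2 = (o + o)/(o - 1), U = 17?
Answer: 6/187 ≈ 0.032086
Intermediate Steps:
R = 5/2 (R = 4 - ((24 + 31) - 52)/2 = 4 - (55 - 52)/2 = 4 - 1/2*3 = 4 - 3/2 = 5/2 ≈ 2.5000)
T(o) = -2 + 2*o/(-1 + o) (T(o) = -2 + (o + o)/(o - 1) = -2 + (2*o)/(-1 + o) = -2 + 2*o/(-1 + o))
l(N, M) = -2/3 (l(N, M) = 2/(-1 - 2) = 2/(-3) = 2*(-1/3) = -2/3)
1/(U*(R + l(10, 12))) = 1/(17*(5/2 - 2/3)) = 1/(17*(11/6)) = 1/(187/6) = 6/187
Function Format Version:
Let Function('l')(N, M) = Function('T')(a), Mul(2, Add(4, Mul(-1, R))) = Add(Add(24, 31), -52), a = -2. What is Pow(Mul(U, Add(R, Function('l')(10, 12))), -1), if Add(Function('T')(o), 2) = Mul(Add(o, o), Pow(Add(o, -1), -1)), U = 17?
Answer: Rational(6, 187) ≈ 0.032086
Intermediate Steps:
R = Rational(5, 2) (R = Add(4, Mul(Rational(-1, 2), Add(Add(24, 31), -52))) = Add(4, Mul(Rational(-1, 2), Add(55, -52))) = Add(4, Mul(Rational(-1, 2), 3)) = Add(4, Rational(-3, 2)) = Rational(5, 2) ≈ 2.5000)
Function('T')(o) = Add(-2, Mul(2, o, Pow(Add(-1, o), -1))) (Function('T')(o) = Add(-2, Mul(Add(o, o), Pow(Add(o, -1), -1))) = Add(-2, Mul(Mul(2, o), Pow(Add(-1, o), -1))) = Add(-2, Mul(2, o, Pow(Add(-1, o), -1))))
Function('l')(N, M) = Rational(-2, 3) (Function('l')(N, M) = Mul(2, Pow(Add(-1, -2), -1)) = Mul(2, Pow(-3, -1)) = Mul(2, Rational(-1, 3)) = Rational(-2, 3))
Pow(Mul(U, Add(R, Function('l')(10, 12))), -1) = Pow(Mul(17, Add(Rational(5, 2), Rational(-2, 3))), -1) = Pow(Mul(17, Rational(11, 6)), -1) = Pow(Rational(187, 6), -1) = Rational(6, 187)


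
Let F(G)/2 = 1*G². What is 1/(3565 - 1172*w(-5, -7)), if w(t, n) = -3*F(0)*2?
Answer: 1/3565 ≈ 0.00028051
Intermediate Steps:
F(G) = 2*G² (F(G) = 2*(1*G²) = 2*G²)
w(t, n) = 0 (w(t, n) = -6*0²*2 = -6*0*2 = -3*0*2 = 0*2 = 0)
1/(3565 - 1172*w(-5, -7)) = 1/(3565 - 1172*0) = 1/(3565 + 0) = 1/3565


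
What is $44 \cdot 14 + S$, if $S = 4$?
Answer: $620$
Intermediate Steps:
$44 \cdot 14 + S = 44 \cdot 14 + 4 = 616 + 4 = 620$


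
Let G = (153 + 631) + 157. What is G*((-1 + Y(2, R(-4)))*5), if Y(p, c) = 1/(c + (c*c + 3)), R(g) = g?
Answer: -13174/3 ≈ -4391.3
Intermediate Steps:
Y(p, c) = 1/(3 + c + c²) (Y(p, c) = 1/(c + (c² + 3)) = 1/(c + (3 + c²)) = 1/(3 + c + c²))
G = 941 (G = 784 + 157 = 941)
G*((-1 + Y(2, R(-4)))*5) = 941*((-1 + 1/(3 - 4 + (-4)²))*5) = 941*((-1 + 1/(3 - 4 + 16))*5) = 941*((-1 + 1/15)*5) = 941*(-14/15*5) = 941*(-14/3) = -13174/3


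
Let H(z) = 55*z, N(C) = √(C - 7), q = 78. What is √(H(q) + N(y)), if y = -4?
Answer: √(4290 + I*√11) ≈ 65.498 + 0.0253*I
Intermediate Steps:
N(C) = √(-7 + C)
√(H(q) + N(y)) = √(55*78 + √(-7 - 4)) = √(4290 + √(-11)) = √(4290 + I*√11)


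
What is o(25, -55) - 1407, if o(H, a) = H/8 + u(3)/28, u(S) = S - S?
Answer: -11231/8 ≈ -1403.9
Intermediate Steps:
u(S) = 0
o(H, a) = H/8 (o(H, a) = H/8 + 0/28 = H*(1/8) + 0*(1/28) = H/8 + 0 = H/8)
o(25, -55) - 1407 = (1/8)*25 - 1407 = 25/8 - 1407 = -11231/8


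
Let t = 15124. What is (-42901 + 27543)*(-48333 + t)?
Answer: 510023822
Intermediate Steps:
(-42901 + 27543)*(-48333 + t) = (-42901 + 27543)*(-48333 + 15124) = -15358*(-33209) = 510023822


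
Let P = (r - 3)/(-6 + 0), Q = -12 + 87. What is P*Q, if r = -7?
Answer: 125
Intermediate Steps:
Q = 75
P = 5/3 (P = (-7 - 3)/(-6 + 0) = -10/(-6) = -10*(-⅙) = 5/3 ≈ 1.6667)
P*Q = (5/3)*75 = 125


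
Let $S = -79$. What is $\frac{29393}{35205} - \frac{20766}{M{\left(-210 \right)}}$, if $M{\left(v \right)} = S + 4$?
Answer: $\frac{48884767}{176025} \approx 277.71$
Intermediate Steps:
$M{\left(v \right)} = -75$ ($M{\left(v \right)} = -79 + 4 = -75$)
$\frac{29393}{35205} - \frac{20766}{M{\left(-210 \right)}} = \frac{29393}{35205} - \frac{20766}{-75} = 29393 \cdot \frac{1}{35205} - - \frac{6922}{25} = \frac{29393}{35205} + \frac{6922}{25} = \frac{48884767}{176025}$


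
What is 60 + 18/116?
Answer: 3489/58 ≈ 60.155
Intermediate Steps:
60 + 18/116 = 60 + 18*(1/116) = 60 + 9/58 = 3489/58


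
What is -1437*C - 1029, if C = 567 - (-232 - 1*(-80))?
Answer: -1034232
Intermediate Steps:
C = 719 (C = 567 - (-232 + 80) = 567 - 1*(-152) = 567 + 152 = 719)
-1437*C - 1029 = -1437*719 - 1029 = -1033203 - 1029 = -1034232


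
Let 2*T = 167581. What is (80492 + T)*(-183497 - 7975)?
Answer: -31455498840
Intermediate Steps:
T = 167581/2 (T = (½)*167581 = 167581/2 ≈ 83791.)
(80492 + T)*(-183497 - 7975) = (80492 + 167581/2)*(-183497 - 7975) = (328565/2)*(-191472) = -31455498840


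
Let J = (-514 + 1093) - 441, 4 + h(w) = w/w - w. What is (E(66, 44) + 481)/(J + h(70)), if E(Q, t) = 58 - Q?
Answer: 473/65 ≈ 7.2769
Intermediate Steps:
h(w) = -3 - w (h(w) = -4 + (w/w - w) = -4 + (1 - w) = -3 - w)
J = 138 (J = 579 - 441 = 138)
(E(66, 44) + 481)/(J + h(70)) = ((58 - 1*66) + 481)/(138 + (-3 - 1*70)) = ((58 - 66) + 481)/(138 + (-3 - 70)) = (-8 + 481)/(138 - 73) = 473/65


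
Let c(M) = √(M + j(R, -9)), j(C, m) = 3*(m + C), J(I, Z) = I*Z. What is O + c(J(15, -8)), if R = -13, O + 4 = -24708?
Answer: -24712 + I*√186 ≈ -24712.0 + 13.638*I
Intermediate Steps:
O = -24712 (O = -4 - 24708 = -24712)
j(C, m) = 3*C + 3*m (j(C, m) = 3*(C + m) = 3*C + 3*m)
c(M) = √(-66 + M) (c(M) = √(M + (3*(-13) + 3*(-9))) = √(M + (-39 - 27)) = √(M - 66) = √(-66 + M))
O + c(J(15, -8)) = -24712 + √(-66 + 15*(-8)) = -24712 + √(-66 - 120) = -24712 + √(-186) = -24712 + I*√186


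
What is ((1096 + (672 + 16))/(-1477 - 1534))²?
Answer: 3182656/9066121 ≈ 0.35105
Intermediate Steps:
((1096 + (672 + 16))/(-1477 - 1534))² = ((1096 + 688)/(-3011))² = (1784*(-1/3011))² = (-1784/3011)² = 3182656/9066121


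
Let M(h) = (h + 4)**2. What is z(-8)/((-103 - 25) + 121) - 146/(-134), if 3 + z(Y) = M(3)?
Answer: -2571/469 ≈ -5.4819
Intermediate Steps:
M(h) = (4 + h)**2
z(Y) = 46 (z(Y) = -3 + (4 + 3)**2 = -3 + 7**2 = -3 + 49 = 46)
z(-8)/((-103 - 25) + 121) - 146/(-134) = 46/((-103 - 25) + 121) - 146/(-134) = 46/(-128 + 121) - 146*(-1/134) = 46/(-7) + 73/67 = 46*(-1/7) + 73/67 = -46/7 + 73/67 = -2571/469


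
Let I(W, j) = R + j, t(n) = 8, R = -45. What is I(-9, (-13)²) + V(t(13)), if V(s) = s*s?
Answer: 188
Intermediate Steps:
I(W, j) = -45 + j
V(s) = s²
I(-9, (-13)²) + V(t(13)) = (-45 + (-13)²) + 8² = (-45 + 169) + 64 = 124 + 64 = 188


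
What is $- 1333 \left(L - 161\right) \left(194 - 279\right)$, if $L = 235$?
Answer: $8384570$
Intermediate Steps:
$- 1333 \left(L - 161\right) \left(194 - 279\right) = - 1333 \left(235 - 161\right) \left(194 - 279\right) = - 1333 \cdot 74 \left(-85\right) = \left(-1333\right) \left(-6290\right) = 8384570$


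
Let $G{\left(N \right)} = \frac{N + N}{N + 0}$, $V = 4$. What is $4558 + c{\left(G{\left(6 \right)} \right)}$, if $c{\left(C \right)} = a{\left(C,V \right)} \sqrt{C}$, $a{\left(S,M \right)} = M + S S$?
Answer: $4558 + 8 \sqrt{2} \approx 4569.3$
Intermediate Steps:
$a{\left(S,M \right)} = M + S^{2}$
$G{\left(N \right)} = 2$ ($G{\left(N \right)} = \frac{2 N}{N} = 2$)
$c{\left(C \right)} = \sqrt{C} \left(4 + C^{2}\right)$ ($c{\left(C \right)} = \left(4 + C^{2}\right) \sqrt{C} = \sqrt{C} \left(4 + C^{2}\right)$)
$4558 + c{\left(G{\left(6 \right)} \right)} = 4558 + \sqrt{2} \left(4 + 2^{2}\right) = 4558 + \sqrt{2} \left(4 + 4\right) = 4558 + \sqrt{2} \cdot 8 = 4558 + 8 \sqrt{2}$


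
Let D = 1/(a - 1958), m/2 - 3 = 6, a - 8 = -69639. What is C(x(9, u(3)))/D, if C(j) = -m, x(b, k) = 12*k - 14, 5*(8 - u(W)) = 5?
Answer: 1288602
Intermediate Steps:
a = -69631 (a = 8 - 69639 = -69631)
u(W) = 7 (u(W) = 8 - ⅕*5 = 8 - 1 = 7)
x(b, k) = -14 + 12*k
m = 18 (m = 6 + 2*6 = 6 + 12 = 18)
C(j) = -18 (C(j) = -1*18 = -18)
D = -1/71589 (D = 1/(-69631 - 1958) = 1/(-71589) = -1/71589 ≈ -1.3969e-5)
C(x(9, u(3)))/D = -18/(-1/71589) = -18*(-71589) = 1288602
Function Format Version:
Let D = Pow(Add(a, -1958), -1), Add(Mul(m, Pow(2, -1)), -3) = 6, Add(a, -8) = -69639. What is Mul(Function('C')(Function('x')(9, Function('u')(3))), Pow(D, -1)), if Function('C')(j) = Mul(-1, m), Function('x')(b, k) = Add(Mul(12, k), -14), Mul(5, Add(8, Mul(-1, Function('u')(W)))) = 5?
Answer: 1288602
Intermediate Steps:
a = -69631 (a = Add(8, -69639) = -69631)
Function('u')(W) = 7 (Function('u')(W) = Add(8, Mul(Rational(-1, 5), 5)) = Add(8, -1) = 7)
Function('x')(b, k) = Add(-14, Mul(12, k))
m = 18 (m = Add(6, Mul(2, 6)) = Add(6, 12) = 18)
Function('C')(j) = -18 (Function('C')(j) = Mul(-1, 18) = -18)
D = Rational(-1, 71589) (D = Pow(Add(-69631, -1958), -1) = Pow(-71589, -1) = Rational(-1, 71589) ≈ -1.3969e-5)
Mul(Function('C')(Function('x')(9, Function('u')(3))), Pow(D, -1)) = Mul(-18, Pow(Rational(-1, 71589), -1)) = Mul(-18, -71589) = 1288602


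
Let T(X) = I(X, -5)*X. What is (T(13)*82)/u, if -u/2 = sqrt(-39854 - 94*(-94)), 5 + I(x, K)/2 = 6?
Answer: 41*I*sqrt(31018)/1193 ≈ 6.0527*I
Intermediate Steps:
I(x, K) = 2 (I(x, K) = -10 + 2*6 = -10 + 12 = 2)
u = -2*I*sqrt(31018) (u = -2*sqrt(-39854 - 94*(-94)) = -2*sqrt(-39854 + 8836) = -2*I*sqrt(31018) ≈ -352.24*I)
T(X) = 2*X
(T(13)*82)/u = ((2*13)*82)/((-2*I*sqrt(31018))) = (26*82)*(I*sqrt(31018)/62036) = 2132*(I*sqrt(31018)/62036) = 41*I*sqrt(31018)/1193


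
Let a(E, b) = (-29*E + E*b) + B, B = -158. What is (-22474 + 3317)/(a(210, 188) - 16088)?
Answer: -19157/17144 ≈ -1.1174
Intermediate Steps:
a(E, b) = -158 - 29*E + E*b (a(E, b) = (-29*E + E*b) - 158 = -158 - 29*E + E*b)
(-22474 + 3317)/(a(210, 188) - 16088) = (-22474 + 3317)/((-158 - 29*210 + 210*188) - 16088) = -19157/((-158 - 6090 + 39480) - 16088) = -19157/(33232 - 16088) = -19157/17144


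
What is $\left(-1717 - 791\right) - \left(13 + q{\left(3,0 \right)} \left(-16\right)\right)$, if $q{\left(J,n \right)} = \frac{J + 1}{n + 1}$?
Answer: $-2457$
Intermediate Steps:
$q{\left(J,n \right)} = \frac{1 + J}{1 + n}$
$\left(-1717 - 791\right) - \left(13 + q{\left(3,0 \right)} \left(-16\right)\right) = \left(-1717 - 791\right) - \left(13 + \frac{1 + 3}{1 + 0} \left(-16\right)\right) = \left(-1717 - 791\right) - \left(13 + 1^{-1} \cdot 4 \left(-16\right)\right) = -2508 - \left(13 + 1 \cdot 4 \left(-16\right)\right) = -2508 - \left(13 + 4 \left(-16\right)\right) = -2508 - \left(13 - 64\right) = -2508 - -51 = -2508 + 51 = -2457$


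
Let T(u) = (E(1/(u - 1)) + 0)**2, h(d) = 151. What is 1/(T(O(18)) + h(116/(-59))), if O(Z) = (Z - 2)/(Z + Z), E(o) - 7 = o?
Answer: 25/4451 ≈ 0.0056167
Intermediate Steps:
E(o) = 7 + o
O(Z) = (-2 + Z)/(2*Z) (O(Z) = (-2 + Z)/((2*Z)) = (-2 + Z)*(1/(2*Z)) = (-2 + Z)/(2*Z))
T(u) = (7 + 1/(-1 + u))**2 (T(u) = ((7 + 1/(u - 1)) + 0)**2 = ((7 + 1/(-1 + u)) + 0)**2 = (7 + 1/(-1 + u))**2)
1/(T(O(18)) + h(116/(-59))) = 1/((-6 + 7*((1/2)*(-2 + 18)/18))**2/(-1 + (1/2)*(-2 + 18)/18)**2 + 151) = 1/((-6 + 7*((1/2)*(1/18)*16))**2/(-1 + (1/2)*(1/18)*16)**2 + 151) = 1/((-6 + 7*(4/9))**2/(-1 + 4/9)**2 + 151) = 1/((-6 + 28/9)**2/(-5/9)**2 + 151) = 1/(81*(-26/9)**2/25 + 151) = 1/((81/25)*(676/81) + 151) = 1/(676/25 + 151) = 1/(4451/25) = 25/4451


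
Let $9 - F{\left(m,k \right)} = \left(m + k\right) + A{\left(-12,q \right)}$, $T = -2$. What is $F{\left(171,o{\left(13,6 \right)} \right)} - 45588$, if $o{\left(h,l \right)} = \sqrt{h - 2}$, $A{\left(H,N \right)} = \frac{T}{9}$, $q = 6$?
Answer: $- \frac{411748}{9} - \sqrt{11} \approx -45753.0$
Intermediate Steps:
$A{\left(H,N \right)} = - \frac{2}{9}$
$o{\left(h,l \right)} = \sqrt{-2 + h}$
$F{\left(m,k \right)} = \frac{83}{9} - k - m$ ($F{\left(m,k \right)} = 9 - \left(\left(m + k\right) - \frac{2}{9}\right) = 9 - \left(\left(k + m\right) - \frac{2}{9}\right) = 9 - \left(- \frac{2}{9} + k + m\right) = \frac{83}{9} - k - m$)
$F{\left(171,o{\left(13,6 \right)} \right)} - 45588 = \left(\frac{83}{9} - \sqrt{-2 + 13} - 171\right) - 45588 = \left(\frac{83}{9} - \sqrt{11} - 171\right) - 45588 = \left(- \frac{1456}{9} - \sqrt{11}\right) - 45588 = - \frac{411748}{9} - \sqrt{11}$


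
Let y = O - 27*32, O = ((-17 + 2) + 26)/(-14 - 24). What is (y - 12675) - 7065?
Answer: -782963/38 ≈ -20604.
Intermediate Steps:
O = -11/38 (O = (-15 + 26)/(-38) = 11*(-1/38) = -11/38 ≈ -0.28947)
y = -32843/38 (y = -11/38 - 27*32 = -11/38 - 864 = -32843/38 ≈ -864.29)
(y - 12675) - 7065 = (-32843/38 - 12675) - 7065 = -514493/38 - 7065 = -782963/38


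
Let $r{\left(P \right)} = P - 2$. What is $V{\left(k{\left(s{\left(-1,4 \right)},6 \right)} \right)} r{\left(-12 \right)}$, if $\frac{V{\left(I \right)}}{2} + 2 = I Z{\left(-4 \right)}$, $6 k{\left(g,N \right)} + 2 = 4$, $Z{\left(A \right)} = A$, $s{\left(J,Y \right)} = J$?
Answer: $\frac{280}{3} \approx 93.333$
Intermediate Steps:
$k{\left(g,N \right)} = \frac{1}{3}$ ($k{\left(g,N \right)} = - \frac{1}{3} + \frac{1}{6} \cdot 4 = - \frac{1}{3} + \frac{2}{3} = \frac{1}{3}$)
$r{\left(P \right)} = -2 + P$
$V{\left(I \right)} = -4 - 8 I$ ($V{\left(I \right)} = -4 + 2 I \left(-4\right) = -4 + 2 \left(- 4 I\right) = -4 - 8 I$)
$V{\left(k{\left(s{\left(-1,4 \right)},6 \right)} \right)} r{\left(-12 \right)} = \left(-4 - \frac{8}{3}\right) \left(-2 - 12\right) = \left(-4 - \frac{8}{3}\right) \left(-14\right) = \left(- \frac{20}{3}\right) \left(-14\right) = \frac{280}{3}$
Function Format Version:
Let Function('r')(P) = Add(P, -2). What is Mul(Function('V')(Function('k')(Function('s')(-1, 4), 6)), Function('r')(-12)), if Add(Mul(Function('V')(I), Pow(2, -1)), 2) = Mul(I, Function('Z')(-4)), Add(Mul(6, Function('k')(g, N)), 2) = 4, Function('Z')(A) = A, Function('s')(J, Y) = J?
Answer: Rational(280, 3) ≈ 93.333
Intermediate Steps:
Function('k')(g, N) = Rational(1, 3) (Function('k')(g, N) = Add(Rational(-1, 3), Mul(Rational(1, 6), 4)) = Add(Rational(-1, 3), Rational(2, 3)) = Rational(1, 3))
Function('r')(P) = Add(-2, P)
Function('V')(I) = Add(-4, Mul(-8, I)) (Function('V')(I) = Add(-4, Mul(2, Mul(I, -4))) = Add(-4, Mul(2, Mul(-4, I))) = Add(-4, Mul(-8, I)))
Mul(Function('V')(Function('k')(Function('s')(-1, 4), 6)), Function('r')(-12)) = Mul(Add(-4, Mul(-8, Rational(1, 3))), Add(-2, -12)) = Mul(Add(-4, Rational(-8, 3)), -14) = Mul(Rational(-20, 3), -14) = Rational(280, 3)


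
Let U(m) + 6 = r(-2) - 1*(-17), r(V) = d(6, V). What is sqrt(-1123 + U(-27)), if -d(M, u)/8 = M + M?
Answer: 2*I*sqrt(302) ≈ 34.756*I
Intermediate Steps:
d(M, u) = -16*M (d(M, u) = -8*(M + M) = -16*M)
r(V) = -96 (r(V) = -16*6 = -96)
U(m) = -85 (U(m) = -6 + (-96 - 1*(-17)) = -6 + (-96 + 17) = -6 - 79 = -85)
sqrt(-1123 + U(-27)) = sqrt(-1123 - 85) = sqrt(-1208) = 2*I*sqrt(302)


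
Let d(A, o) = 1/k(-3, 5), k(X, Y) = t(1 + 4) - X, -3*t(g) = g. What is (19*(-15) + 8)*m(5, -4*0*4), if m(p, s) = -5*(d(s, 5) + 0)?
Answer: 4155/4 ≈ 1038.8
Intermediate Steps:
t(g) = -g/3
k(X, Y) = -5/3 - X (k(X, Y) = -(1 + 4)/3 - X = -⅓*5 - X = -5/3 - X)
d(A, o) = ¾ (d(A, o) = 1/(-5/3 - 1*(-3)) = 1/(-5/3 + 3) = 1/(4/3) = ¾)
m(p, s) = -15/4 (m(p, s) = -5*(¾ + 0) = -5*¾ = -15/4)
(19*(-15) + 8)*m(5, -4*0*4) = (19*(-15) + 8)*(-15/4) = (-285 + 8)*(-15/4) = -277*(-15/4) = 4155/4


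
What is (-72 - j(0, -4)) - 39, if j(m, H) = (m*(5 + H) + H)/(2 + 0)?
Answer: -109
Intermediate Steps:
j(m, H) = H/2 + m*(5 + H)/2 (j(m, H) = (H + m*(5 + H))/2 = (H + m*(5 + H))*(½) = H/2 + m*(5 + H)/2)
(-72 - j(0, -4)) - 39 = (-72 - ((½)*(-4) + (5/2)*0 + (½)*(-4)*0)) - 39 = (-72 - (-2 + 0 + 0)) - 39 = (-72 - 1*(-2)) - 39 = (-72 + 2) - 39 = -70 - 39 = -109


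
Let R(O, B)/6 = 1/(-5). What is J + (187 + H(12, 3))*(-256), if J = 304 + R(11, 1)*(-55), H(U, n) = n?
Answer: -48270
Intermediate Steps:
R(O, B) = -6/5 (R(O, B) = 6/(-5) = 6*(-⅕) = -6/5)
J = 370 (J = 304 - 6/5*(-55) = 304 + 66 = 370)
J + (187 + H(12, 3))*(-256) = 370 + (187 + 3)*(-256) = 370 + 190*(-256) = 370 - 48640 = -48270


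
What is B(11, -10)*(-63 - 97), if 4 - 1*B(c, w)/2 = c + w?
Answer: -960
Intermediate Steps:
B(c, w) = 8 - 2*c - 2*w (B(c, w) = 8 - 2*(c + w) = 8 + (-2*c - 2*w) = 8 - 2*c - 2*w)
B(11, -10)*(-63 - 97) = (8 - 2*11 - 2*(-10))*(-63 - 97) = (8 - 22 + 20)*(-160) = 6*(-160) = -960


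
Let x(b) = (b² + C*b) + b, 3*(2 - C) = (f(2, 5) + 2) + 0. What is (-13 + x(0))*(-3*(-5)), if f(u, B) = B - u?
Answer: -195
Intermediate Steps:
C = ⅓ (C = 2 - (((5 - 1*2) + 2) + 0)/3 = 2 - (((5 - 2) + 2) + 0)/3 = 2 - ((3 + 2) + 0)/3 = 2 - (5 + 0)/3 = 2 - ⅓*5 = 2 - 5/3 = ⅓ ≈ 0.33333)
x(b) = b² + 4*b/3 (x(b) = (b² + b/3) + b = b² + 4*b/3)
(-13 + x(0))*(-3*(-5)) = (-13 + (⅓)*0*(4 + 3*0))*(-3*(-5)) = (-13 + (⅓)*0*(4 + 0))*15 = (-13 + (⅓)*0*4)*15 = (-13 + 0)*15 = -13*15 = -195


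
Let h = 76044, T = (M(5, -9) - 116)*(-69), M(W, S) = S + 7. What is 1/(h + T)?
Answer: 1/84186 ≈ 1.1878e-5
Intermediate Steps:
M(W, S) = 7 + S
T = 8142 (T = ((7 - 9) - 116)*(-69) = (-2 - 116)*(-69) = -118*(-69) = 8142)
1/(h + T) = 1/(76044 + 8142) = 1/84186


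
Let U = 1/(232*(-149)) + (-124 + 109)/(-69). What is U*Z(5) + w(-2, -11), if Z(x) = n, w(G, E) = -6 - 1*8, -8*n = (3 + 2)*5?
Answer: -93367593/6360512 ≈ -14.679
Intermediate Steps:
n = -25/8 (n = -(3 + 2)*5/8 = -5*5/8 = -⅛*25 = -25/8 ≈ -3.1250)
w(G, E) = -14 (w(G, E) = -6 - 8 = -14)
Z(x) = -25/8
U = 172817/795064 (U = (1/232)*(-1/149) - 15*(-1/69) = -1/34568 + 5/23 = 172817/795064 ≈ 0.21736)
U*Z(5) + w(-2, -11) = (172817/795064)*(-25/8) - 14 = -4320425/6360512 - 14 = -93367593/6360512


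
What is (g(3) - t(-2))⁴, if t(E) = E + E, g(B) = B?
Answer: 2401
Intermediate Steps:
t(E) = 2*E
(g(3) - t(-2))⁴ = (3 - 2*(-2))⁴ = (3 - 1*(-4))⁴ = (3 + 4)⁴ = 7⁴ = 2401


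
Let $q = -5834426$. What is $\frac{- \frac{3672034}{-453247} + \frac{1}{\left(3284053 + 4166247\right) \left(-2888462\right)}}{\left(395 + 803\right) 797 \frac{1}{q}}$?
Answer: $- \frac{17732578899828181339592353}{358193044960869405960200} \approx -49.506$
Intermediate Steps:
$\frac{- \frac{3672034}{-453247} + \frac{1}{\left(3284053 + 4166247\right) \left(-2888462\right)}}{\left(395 + 803\right) 797 \frac{1}{q}} = \frac{- \frac{3672034}{-453247} + \frac{1}{\left(3284053 + 4166247\right) \left(-2888462\right)}}{\left(395 + 803\right) 797 \frac{1}{-5834426}} = \frac{\left(-3672034\right) \left(- \frac{1}{453247}\right) + \frac{1}{7450300} \left(- \frac{1}{2888462}\right)}{1198 \cdot 797 \left(- \frac{1}{5834426}\right)} = \frac{\frac{3672034}{453247} + \frac{1}{7450300} \left(- \frac{1}{2888462}\right)}{954806 \left(- \frac{1}{5834426}\right)} = \frac{\frac{3672034}{453247} - \frac{1}{21519908438600}}{- \frac{477403}{2917213}} = \frac{79021835463425659153}{9753833940070134200} \left(- \frac{2917213}{477403}\right) = - \frac{17732578899828181339592353}{358193044960869405960200}$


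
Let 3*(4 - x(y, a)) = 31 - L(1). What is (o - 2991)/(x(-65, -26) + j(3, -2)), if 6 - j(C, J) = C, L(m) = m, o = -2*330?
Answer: 1217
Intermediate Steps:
o = -660
j(C, J) = 6 - C
x(y, a) = -6 (x(y, a) = 4 - (31 - 1*1)/3 = 4 - (31 - 1)/3 = 4 - 1/3*30 = 4 - 10 = -6)
(o - 2991)/(x(-65, -26) + j(3, -2)) = (-660 - 2991)/(-6 + (6 - 1*3)) = -3651/(-6 + (6 - 3)) = -3651/(-6 + 3) = -3651/(-3) = -3651*(-1/3) = 1217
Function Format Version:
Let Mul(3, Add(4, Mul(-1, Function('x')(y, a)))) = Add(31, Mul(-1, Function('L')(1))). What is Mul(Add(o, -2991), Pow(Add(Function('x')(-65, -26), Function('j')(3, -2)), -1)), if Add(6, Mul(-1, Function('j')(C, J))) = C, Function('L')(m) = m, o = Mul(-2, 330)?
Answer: 1217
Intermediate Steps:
o = -660
Function('j')(C, J) = Add(6, Mul(-1, C))
Function('x')(y, a) = -6 (Function('x')(y, a) = Add(4, Mul(Rational(-1, 3), Add(31, Mul(-1, 1)))) = Add(4, Mul(Rational(-1, 3), Add(31, -1))) = Add(4, Mul(Rational(-1, 3), 30)) = Add(4, -10) = -6)
Mul(Add(o, -2991), Pow(Add(Function('x')(-65, -26), Function('j')(3, -2)), -1)) = Mul(Add(-660, -2991), Pow(Add(-6, Add(6, Mul(-1, 3))), -1)) = Mul(-3651, Pow(Add(-6, Add(6, -3)), -1)) = Mul(-3651, Pow(Add(-6, 3), -1)) = Mul(-3651, Pow(-3, -1)) = Mul(-3651, Rational(-1, 3)) = 1217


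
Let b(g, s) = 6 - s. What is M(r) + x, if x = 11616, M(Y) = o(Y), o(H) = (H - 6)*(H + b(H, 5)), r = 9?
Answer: 11646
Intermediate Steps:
o(H) = (1 + H)*(-6 + H) (o(H) = (H - 6)*(H + (6 - 1*5)) = (-6 + H)*(H + (6 - 5)) = (-6 + H)*(H + 1) = (-6 + H)*(1 + H) = (1 + H)*(-6 + H))
M(Y) = -6 + Y² - 5*Y
M(r) + x = (-6 + 9² - 5*9) + 11616 = (-6 + 81 - 45) + 11616 = 30 + 11616 = 11646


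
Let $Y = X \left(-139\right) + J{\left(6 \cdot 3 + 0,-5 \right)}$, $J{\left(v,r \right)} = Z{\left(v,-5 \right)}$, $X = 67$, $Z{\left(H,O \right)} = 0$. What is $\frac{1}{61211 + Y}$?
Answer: $\frac{1}{51898} \approx 1.9269 \cdot 10^{-5}$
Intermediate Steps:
$J{\left(v,r \right)} = 0$
$Y = -9313$ ($Y = 67 \left(-139\right) + 0 = -9313 + 0 = -9313$)
$\frac{1}{61211 + Y} = \frac{1}{61211 - 9313} = \frac{1}{51898}$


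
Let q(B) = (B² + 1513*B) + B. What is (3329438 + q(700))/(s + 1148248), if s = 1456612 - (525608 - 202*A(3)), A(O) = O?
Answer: 2439619/1039929 ≈ 2.3459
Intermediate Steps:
q(B) = B² + 1514*B
s = 931610 (s = 1456612 - (525608 - 202*3) = 1456612 - (525608 - 606) = 1456612 - 1*525002 = 1456612 - 525002 = 931610)
(3329438 + q(700))/(s + 1148248) = (3329438 + 700*(1514 + 700))/(931610 + 1148248) = (3329438 + 700*2214)/2079858 = (3329438 + 1549800)*(1/2079858) = 4879238*(1/2079858) = 2439619/1039929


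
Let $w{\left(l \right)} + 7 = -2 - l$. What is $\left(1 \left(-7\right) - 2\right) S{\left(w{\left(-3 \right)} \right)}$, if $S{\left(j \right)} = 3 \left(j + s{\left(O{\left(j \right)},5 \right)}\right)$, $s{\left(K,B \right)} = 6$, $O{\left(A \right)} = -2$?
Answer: $0$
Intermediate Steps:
$w{\left(l \right)} = -9 - l$ ($w{\left(l \right)} = -7 - \left(2 + l\right) = -9 - l$)
$S{\left(j \right)} = 18 + 3 j$ ($S{\left(j \right)} = 3 \left(j + 6\right) = 3 \left(6 + j\right) = 18 + 3 j$)
$\left(1 \left(-7\right) - 2\right) S{\left(w{\left(-3 \right)} \right)} = \left(1 \left(-7\right) - 2\right) \left(18 + 3 \left(-9 - -3\right)\right) = \left(-7 - 2\right) \left(18 + 3 \left(-9 + 3\right)\right) = - 9 \left(18 + 3 \left(-6\right)\right) = - 9 \left(18 - 18\right) = \left(-9\right) 0 = 0$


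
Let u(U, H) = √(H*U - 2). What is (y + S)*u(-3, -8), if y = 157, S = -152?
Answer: 5*√22 ≈ 23.452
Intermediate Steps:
u(U, H) = √(-2 + H*U)
(y + S)*u(-3, -8) = (157 - 152)*√(-2 - 8*(-3)) = 5*√(-2 + 24) = 5*√22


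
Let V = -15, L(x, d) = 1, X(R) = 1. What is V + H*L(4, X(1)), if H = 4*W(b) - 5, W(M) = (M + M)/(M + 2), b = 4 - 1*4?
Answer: -20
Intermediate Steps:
b = 0 (b = 4 - 4 = 0)
W(M) = 2*M/(2 + M) (W(M) = (2*M)/(2 + M) = 2*M/(2 + M))
H = -5 (H = 4*(2*0/(2 + 0)) - 5 = 4*(2*0/2) - 5 = 4*(2*0*(½)) - 5 = 4*0 - 5 = 0 - 5 = -5)
V + H*L(4, X(1)) = -15 - 5*1 = -15 - 5 = -20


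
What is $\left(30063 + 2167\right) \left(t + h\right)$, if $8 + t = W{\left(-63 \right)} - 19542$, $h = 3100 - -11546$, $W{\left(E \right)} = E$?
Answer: $-160086410$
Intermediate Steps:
$h = 14646$ ($h = 3100 + 11546 = 14646$)
$t = -19613$ ($t = -8 - 19605 = -19613$)
$\left(30063 + 2167\right) \left(t + h\right) = \left(30063 + 2167\right) \left(-19613 + 14646\right) = 32230 \left(-4967\right) = -160086410$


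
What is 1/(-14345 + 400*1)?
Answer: -1/13945 ≈ -7.1710e-5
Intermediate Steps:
1/(-14345 + 400*1) = 1/(-14345 + 400) = 1/(-13945) = -1/13945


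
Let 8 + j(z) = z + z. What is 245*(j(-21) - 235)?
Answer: -69825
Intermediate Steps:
j(z) = -8 + 2*z (j(z) = -8 + (z + z) = -8 + 2*z)
245*(j(-21) - 235) = 245*((-8 + 2*(-21)) - 235) = 245*((-8 - 42) - 235) = 245*(-50 - 235) = 245*(-285) = -69825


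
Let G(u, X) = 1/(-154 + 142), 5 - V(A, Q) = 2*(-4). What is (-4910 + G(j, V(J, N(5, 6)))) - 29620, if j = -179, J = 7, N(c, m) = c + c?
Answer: -414361/12 ≈ -34530.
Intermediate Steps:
N(c, m) = 2*c
V(A, Q) = 13 (V(A, Q) = 5 - 2*(-4) = 5 - 1*(-8) = 5 + 8 = 13)
G(u, X) = -1/12 (G(u, X) = 1/(-12) = -1/12)
(-4910 + G(j, V(J, N(5, 6)))) - 29620 = (-4910 - 1/12) - 29620 = -58921/12 - 29620 = -414361/12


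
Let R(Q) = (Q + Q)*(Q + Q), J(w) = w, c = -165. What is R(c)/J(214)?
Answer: 54450/107 ≈ 508.88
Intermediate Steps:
R(Q) = 4*Q² (R(Q) = (2*Q)*(2*Q) = 4*Q²)
R(c)/J(214) = (4*(-165)²)/214 = (4*27225)*(1/214) = 108900*(1/214) = 54450/107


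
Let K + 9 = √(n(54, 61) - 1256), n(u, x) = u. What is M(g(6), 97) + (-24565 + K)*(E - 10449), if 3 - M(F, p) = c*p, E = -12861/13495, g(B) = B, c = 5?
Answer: 3465470973994/13495 - 141022116*I*√1202/13495 ≈ 2.568e+8 - 3.623e+5*I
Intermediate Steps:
K = -9 + I*√1202 (K = -9 + √(54 - 1256) = -9 + √(-1202) = -9 + I*√1202 ≈ -9.0 + 34.67*I)
E = -12861/13495 (E = -12861*1/13495 = -12861/13495 ≈ -0.95302)
M(F, p) = 3 - 5*p
M(g(6), 97) + (-24565 + K)*(E - 10449) = (3 - 5*97) + (-24565 + (-9 + I*√1202))*(-12861/13495 - 10449) = (3 - 485) + (-24574 + I*√1202)*(-141022116/13495) = -482 + (3465477478584/13495 - 141022116*I*√1202/13495) = 3465470973994/13495 - 141022116*I*√1202/13495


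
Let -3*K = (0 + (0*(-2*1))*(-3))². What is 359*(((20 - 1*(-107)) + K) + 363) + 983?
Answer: 176893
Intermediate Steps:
K = 0 (K = -(0 + (0*(-2*1))*(-3))²/3 = -(0 + (0*(-2))*(-3))²/3 = -(0 + 0*(-3))²/3 = -(0 + 0)²/3 = -⅓*0² = -⅓*0 = 0)
359*(((20 - 1*(-107)) + K) + 363) + 983 = 359*(((20 - 1*(-107)) + 0) + 363) + 983 = 359*(((20 + 107) + 0) + 363) + 983 = 359*((127 + 0) + 363) + 983 = 359*(127 + 363) + 983 = 359*490 + 983 = 175910 + 983 = 176893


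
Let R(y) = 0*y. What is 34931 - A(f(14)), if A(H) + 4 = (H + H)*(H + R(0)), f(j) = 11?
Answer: 34693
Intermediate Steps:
R(y) = 0
A(H) = -4 + 2*H² (A(H) = -4 + (H + H)*(H + 0) = -4 + (2*H)*H = -4 + 2*H²)
34931 - A(f(14)) = 34931 - (-4 + 2*11²) = 34931 - (-4 + 2*121) = 34931 - (-4 + 242) = 34931 - 1*238 = 34931 - 238 = 34693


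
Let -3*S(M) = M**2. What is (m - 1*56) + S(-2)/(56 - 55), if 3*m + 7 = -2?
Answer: -181/3 ≈ -60.333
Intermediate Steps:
m = -3 (m = -7/3 + (1/3)*(-2) = -7/3 - 2/3 = -3)
S(M) = -M**2/3
(m - 1*56) + S(-2)/(56 - 55) = (-3 - 1*56) + (-1/3*(-2)**2)/(56 - 55) = (-3 - 56) - 1/3*4/1 = -59 - 4/3*1 = -59 - 4/3 = -181/3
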